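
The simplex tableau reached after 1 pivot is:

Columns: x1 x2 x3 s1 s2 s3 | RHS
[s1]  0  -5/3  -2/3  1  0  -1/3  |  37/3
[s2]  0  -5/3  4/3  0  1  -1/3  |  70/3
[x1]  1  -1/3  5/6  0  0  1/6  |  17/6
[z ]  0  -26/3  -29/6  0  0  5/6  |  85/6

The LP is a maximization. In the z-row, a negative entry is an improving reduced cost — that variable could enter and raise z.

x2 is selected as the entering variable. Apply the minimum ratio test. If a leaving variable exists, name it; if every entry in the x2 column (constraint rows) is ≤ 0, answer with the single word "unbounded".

x2-column entries: row 1: -5/3, row 2: -5/3, row 3: -1/3. All ≤ 0, so x2 can increase without bound; the LP is unbounded in this direction.

unbounded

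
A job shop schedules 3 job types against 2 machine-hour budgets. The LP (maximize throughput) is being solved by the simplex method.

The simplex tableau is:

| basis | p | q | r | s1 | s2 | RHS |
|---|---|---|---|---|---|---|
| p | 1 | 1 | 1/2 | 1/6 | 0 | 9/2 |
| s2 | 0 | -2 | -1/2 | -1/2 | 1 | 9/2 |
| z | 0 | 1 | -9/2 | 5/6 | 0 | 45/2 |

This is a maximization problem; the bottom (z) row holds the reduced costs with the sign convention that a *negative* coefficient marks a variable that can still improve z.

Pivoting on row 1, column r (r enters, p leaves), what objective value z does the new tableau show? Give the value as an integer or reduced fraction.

Minimum ratio for r: (9/2)/(1/2) = 9.
z changes by −(z-row coeff of r)·ratio = −(-9/2)·9 = 81/2.
New z = 45/2 + (81/2) = 63.

63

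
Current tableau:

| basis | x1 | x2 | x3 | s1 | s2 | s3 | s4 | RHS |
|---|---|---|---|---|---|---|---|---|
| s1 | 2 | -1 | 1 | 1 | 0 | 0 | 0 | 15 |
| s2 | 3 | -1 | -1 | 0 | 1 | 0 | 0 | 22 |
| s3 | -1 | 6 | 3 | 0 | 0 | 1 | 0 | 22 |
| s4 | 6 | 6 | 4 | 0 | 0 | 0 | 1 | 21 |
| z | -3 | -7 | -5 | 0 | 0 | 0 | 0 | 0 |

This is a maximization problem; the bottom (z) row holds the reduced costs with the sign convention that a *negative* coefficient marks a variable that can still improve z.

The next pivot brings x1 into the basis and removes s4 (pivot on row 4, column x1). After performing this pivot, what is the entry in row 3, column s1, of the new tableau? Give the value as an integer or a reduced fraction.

Pivot element is row 4, column x1: 6.
Normalize row 4: new (row 4, s1) = 0/6 = 0.
row 3 ← row 3 − (-1)·(new row 4): 0 − (-1)·0 = 0.

0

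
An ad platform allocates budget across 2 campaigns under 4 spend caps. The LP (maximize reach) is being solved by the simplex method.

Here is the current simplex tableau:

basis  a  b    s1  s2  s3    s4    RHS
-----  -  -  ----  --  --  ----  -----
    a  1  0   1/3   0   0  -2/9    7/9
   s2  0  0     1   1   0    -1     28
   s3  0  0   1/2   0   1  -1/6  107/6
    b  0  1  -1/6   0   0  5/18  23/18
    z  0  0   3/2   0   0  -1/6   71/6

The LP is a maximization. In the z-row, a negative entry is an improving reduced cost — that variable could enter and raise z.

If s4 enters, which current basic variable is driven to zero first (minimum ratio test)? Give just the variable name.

Ratios: row 1 (a): entry -2/9 ≤ 0, skip; row 2 (s2): entry -1 ≤ 0, skip; row 3 (s3): entry -1/6 ≤ 0, skip; row 4 (b): (23/18)/(5/18) = 23/5.
Minimum ratio 23/5 is in the b row, so b leaves.

b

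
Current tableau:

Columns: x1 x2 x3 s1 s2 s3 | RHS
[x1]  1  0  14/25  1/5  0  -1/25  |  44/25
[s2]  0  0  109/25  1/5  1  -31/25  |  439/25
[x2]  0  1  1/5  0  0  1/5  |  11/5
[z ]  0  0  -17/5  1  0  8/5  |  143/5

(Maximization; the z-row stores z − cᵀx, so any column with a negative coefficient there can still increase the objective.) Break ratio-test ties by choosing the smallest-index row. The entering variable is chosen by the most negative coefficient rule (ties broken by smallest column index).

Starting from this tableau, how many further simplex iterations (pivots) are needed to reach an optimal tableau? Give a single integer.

1

pivot: x3 in, x1 out → z = 275/7
No improving column remains; optimal.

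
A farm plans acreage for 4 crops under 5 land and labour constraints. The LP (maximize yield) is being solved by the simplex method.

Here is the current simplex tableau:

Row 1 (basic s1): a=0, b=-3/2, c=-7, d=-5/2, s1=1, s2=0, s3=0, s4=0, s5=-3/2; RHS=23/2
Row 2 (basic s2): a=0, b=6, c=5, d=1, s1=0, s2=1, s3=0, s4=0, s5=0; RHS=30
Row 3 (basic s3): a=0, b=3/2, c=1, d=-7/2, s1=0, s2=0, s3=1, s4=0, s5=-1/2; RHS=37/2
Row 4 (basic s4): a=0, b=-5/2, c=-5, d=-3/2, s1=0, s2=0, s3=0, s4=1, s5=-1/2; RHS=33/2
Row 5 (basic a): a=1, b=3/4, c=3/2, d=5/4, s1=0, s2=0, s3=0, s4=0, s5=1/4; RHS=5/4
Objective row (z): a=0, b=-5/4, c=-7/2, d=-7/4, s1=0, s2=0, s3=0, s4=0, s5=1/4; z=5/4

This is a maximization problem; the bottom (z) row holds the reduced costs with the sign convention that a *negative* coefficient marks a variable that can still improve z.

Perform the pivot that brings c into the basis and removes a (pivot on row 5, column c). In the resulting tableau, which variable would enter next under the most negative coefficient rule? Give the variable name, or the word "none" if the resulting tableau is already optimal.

none

Pivot element 3/2. New z-row = old z-row − (-7/2)·(row 5/(3/2)).
Updated z-row coefficients: a: 7/3, b: 1/2, c: 0, d: 7/6, s1: 0, s2: 0, s3: 0, s4: 0, s5: 5/6.
No coefficient is strictly negative; the tableau after this pivot is optimal.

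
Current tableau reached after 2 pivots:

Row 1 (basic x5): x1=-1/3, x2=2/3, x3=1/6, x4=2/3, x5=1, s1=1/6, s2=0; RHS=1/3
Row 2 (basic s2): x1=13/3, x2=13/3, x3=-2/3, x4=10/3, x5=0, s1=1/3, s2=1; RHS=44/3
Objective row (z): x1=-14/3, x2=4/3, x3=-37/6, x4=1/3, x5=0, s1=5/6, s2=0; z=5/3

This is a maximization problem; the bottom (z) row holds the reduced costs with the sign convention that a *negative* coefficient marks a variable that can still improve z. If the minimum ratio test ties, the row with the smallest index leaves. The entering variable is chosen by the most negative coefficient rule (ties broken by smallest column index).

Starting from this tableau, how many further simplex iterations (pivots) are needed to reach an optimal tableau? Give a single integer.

pivot: x3 in, x5 out → z = 14
pivot: x1 in, s2 out → z = 314/3
No improving column remains; optimal.

2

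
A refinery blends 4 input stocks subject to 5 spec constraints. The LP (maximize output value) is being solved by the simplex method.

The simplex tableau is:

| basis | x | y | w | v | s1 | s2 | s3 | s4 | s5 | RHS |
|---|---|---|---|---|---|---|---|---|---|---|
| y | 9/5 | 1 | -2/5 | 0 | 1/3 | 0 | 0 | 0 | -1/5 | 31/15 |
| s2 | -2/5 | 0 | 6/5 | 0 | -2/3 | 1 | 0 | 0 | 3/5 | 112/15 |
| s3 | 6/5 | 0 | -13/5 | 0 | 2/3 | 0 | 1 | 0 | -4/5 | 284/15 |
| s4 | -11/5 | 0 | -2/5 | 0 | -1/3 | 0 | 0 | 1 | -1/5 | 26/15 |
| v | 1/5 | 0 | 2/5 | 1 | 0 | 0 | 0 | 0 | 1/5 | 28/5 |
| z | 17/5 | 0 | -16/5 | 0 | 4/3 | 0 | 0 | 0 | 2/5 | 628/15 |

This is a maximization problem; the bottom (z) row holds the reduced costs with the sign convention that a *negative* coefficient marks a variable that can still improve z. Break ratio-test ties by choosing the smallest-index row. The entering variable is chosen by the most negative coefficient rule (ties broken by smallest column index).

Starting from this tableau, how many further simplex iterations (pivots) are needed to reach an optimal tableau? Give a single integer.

pivot: w in, s2 out → z = 556/9
pivot: s1 in, v out → z = 68
No improving column remains; optimal.

2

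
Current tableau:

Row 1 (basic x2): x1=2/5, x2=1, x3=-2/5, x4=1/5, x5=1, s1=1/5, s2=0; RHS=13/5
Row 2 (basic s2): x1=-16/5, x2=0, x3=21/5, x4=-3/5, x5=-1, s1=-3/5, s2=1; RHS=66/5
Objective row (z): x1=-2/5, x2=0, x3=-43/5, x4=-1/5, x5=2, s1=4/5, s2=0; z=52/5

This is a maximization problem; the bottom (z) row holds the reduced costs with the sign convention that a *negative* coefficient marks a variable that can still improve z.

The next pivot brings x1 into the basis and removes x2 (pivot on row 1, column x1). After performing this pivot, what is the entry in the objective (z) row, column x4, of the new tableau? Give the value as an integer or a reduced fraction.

0

Pivot element is row 1, column x1: 2/5.
Normalize row 1: new (row 1, x4) = (1/5)/(2/5) = 1/2.
z-row ← z-row − (-2/5)·(new row 1): -1/5 − (-2/5)·(1/2) = 0.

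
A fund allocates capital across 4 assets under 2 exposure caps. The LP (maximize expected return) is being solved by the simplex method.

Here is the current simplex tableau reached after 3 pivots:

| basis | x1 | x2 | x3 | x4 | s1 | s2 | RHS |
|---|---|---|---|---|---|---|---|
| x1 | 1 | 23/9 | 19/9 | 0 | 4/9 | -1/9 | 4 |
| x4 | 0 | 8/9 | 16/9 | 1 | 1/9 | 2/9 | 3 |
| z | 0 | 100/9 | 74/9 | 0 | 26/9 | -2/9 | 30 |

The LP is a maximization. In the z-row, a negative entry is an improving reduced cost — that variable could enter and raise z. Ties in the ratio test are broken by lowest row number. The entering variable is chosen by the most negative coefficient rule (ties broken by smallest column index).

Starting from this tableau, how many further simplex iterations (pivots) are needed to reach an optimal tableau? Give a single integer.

1

pivot: s2 in, x4 out → z = 33
No improving column remains; optimal.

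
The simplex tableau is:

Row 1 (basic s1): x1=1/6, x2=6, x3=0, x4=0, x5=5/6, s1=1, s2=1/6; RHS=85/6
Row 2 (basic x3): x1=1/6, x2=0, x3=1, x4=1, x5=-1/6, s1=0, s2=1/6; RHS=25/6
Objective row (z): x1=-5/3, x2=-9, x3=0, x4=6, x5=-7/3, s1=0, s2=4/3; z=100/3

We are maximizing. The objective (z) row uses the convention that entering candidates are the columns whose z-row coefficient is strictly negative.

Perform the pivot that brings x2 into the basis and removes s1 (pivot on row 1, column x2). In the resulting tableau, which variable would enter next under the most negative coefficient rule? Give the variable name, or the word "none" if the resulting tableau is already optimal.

Pivot element 6. New z-row = old z-row − (-9)·(row 1/6).
Updated z-row coefficients: x1: -17/12, x2: 0, x3: 0, x4: 6, x5: -13/12, s1: 3/2, s2: 19/12.
The most negative is -17/12 in column x1, so x1 would enter next.

x1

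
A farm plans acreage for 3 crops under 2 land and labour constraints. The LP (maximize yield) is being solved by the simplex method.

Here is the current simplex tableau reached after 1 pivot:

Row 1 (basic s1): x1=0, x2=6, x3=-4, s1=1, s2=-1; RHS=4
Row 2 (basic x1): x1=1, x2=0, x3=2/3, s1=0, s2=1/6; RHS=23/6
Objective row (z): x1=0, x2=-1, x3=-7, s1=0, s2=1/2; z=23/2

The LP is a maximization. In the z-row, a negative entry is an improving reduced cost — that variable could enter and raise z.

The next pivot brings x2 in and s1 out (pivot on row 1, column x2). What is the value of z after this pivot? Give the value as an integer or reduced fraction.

Minimum ratio for x2: 4/6 = 2/3.
z changes by −(z-row coeff of x2)·ratio = −(-1)·(2/3) = 2/3.
New z = 23/2 + (2/3) = 73/6.

73/6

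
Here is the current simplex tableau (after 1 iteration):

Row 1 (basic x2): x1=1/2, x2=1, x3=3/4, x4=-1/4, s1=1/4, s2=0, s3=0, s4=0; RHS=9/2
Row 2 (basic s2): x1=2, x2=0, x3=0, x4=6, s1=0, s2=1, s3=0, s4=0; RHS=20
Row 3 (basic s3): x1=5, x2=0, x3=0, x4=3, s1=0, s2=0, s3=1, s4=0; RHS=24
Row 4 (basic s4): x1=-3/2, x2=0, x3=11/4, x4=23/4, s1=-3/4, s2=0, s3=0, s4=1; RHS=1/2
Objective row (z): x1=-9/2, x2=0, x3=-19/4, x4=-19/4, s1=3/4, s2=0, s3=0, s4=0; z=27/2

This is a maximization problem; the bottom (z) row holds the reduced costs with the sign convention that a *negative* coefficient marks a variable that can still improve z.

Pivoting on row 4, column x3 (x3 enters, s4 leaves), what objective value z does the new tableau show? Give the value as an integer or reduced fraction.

Minimum ratio for x3: (1/2)/(11/4) = 2/11.
z changes by −(z-row coeff of x3)·ratio = −(-19/4)·(2/11) = 19/22.
New z = 27/2 + (19/22) = 158/11.

158/11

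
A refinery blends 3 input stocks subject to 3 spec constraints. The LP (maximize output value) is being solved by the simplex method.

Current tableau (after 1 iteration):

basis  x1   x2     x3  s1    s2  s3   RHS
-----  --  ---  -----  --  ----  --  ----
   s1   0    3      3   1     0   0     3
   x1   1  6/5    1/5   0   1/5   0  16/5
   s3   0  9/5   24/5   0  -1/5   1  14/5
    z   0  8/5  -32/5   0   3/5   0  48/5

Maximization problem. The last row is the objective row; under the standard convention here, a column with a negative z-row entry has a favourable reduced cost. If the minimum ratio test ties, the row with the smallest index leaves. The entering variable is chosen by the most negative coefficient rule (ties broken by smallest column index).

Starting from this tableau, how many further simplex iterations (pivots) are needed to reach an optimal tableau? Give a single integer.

1

pivot: x3 in, s3 out → z = 40/3
No improving column remains; optimal.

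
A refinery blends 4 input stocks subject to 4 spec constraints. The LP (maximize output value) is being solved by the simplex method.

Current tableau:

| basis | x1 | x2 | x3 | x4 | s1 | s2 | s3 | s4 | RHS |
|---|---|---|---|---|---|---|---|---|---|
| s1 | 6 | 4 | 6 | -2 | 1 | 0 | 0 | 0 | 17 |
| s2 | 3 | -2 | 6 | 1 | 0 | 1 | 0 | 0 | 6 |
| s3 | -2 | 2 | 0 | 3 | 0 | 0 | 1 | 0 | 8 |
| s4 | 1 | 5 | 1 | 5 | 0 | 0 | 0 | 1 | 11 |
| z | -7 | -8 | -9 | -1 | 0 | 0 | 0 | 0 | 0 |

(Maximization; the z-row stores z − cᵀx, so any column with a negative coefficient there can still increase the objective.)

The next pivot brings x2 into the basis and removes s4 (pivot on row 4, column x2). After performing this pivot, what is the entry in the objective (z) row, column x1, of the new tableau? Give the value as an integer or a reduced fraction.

-27/5

Pivot element is row 4, column x2: 5.
Normalize row 4: new (row 4, x1) = 1/5 = 1/5.
z-row ← z-row − (-8)·(new row 4): -7 − (-8)·(1/5) = -27/5.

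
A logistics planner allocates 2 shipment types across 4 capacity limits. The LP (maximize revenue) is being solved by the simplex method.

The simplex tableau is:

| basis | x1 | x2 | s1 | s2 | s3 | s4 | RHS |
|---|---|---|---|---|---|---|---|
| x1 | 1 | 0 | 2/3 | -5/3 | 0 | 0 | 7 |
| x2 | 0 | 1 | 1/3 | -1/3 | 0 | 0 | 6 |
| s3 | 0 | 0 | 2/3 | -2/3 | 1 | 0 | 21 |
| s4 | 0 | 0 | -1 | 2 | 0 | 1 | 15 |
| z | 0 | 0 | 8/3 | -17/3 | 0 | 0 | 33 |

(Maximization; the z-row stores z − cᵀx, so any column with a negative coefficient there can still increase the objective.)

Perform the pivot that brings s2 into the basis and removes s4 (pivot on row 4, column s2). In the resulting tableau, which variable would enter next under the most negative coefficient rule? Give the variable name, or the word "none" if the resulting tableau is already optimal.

Pivot element 2. New z-row = old z-row − (-17/3)·(row 4/2).
Updated z-row coefficients: x1: 0, x2: 0, s1: -1/6, s2: 0, s3: 0, s4: 17/6.
The most negative is -1/6 in column s1, so s1 would enter next.

s1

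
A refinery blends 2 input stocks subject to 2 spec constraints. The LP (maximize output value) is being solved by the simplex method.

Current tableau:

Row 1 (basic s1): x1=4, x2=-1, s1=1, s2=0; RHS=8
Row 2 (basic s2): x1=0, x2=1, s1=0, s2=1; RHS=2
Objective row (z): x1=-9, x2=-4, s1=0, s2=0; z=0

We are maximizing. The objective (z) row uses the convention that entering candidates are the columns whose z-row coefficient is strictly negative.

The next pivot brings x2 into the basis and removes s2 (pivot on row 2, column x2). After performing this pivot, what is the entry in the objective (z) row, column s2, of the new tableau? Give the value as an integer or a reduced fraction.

Pivot element is row 2, column x2: 1.
Normalize row 2: new (row 2, s2) = 1/1 = 1.
z-row ← z-row − (-4)·(new row 2): 0 − (-4)·1 = 4.

4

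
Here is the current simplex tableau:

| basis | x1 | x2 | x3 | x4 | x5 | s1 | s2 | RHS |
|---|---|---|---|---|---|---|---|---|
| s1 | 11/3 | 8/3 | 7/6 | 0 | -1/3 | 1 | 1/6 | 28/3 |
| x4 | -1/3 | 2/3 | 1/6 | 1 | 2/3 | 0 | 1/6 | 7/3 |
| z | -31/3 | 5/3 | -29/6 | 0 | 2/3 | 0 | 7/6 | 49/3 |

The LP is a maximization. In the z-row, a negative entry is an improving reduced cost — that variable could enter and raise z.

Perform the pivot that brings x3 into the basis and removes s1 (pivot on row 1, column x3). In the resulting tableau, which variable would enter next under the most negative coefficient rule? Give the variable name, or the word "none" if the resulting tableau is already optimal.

x5

Pivot element 7/6. New z-row = old z-row − (-29/6)·(row 1/(7/6)).
Updated z-row coefficients: x1: 34/7, x2: 89/7, x3: 0, x4: 0, x5: -5/7, s1: 29/7, s2: 13/7.
The most negative is -5/7 in column x5, so x5 would enter next.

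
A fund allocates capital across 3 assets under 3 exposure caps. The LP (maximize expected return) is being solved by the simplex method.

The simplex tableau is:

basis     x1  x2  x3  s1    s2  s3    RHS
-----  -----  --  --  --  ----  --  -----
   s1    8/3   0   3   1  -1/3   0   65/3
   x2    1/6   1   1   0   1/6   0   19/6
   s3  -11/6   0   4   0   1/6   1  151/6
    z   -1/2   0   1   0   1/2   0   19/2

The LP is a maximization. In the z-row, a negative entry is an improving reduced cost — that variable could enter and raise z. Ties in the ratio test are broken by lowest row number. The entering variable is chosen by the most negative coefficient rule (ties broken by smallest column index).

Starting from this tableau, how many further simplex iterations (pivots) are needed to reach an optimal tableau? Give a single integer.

pivot: x1 in, s1 out → z = 217/16
No improving column remains; optimal.

1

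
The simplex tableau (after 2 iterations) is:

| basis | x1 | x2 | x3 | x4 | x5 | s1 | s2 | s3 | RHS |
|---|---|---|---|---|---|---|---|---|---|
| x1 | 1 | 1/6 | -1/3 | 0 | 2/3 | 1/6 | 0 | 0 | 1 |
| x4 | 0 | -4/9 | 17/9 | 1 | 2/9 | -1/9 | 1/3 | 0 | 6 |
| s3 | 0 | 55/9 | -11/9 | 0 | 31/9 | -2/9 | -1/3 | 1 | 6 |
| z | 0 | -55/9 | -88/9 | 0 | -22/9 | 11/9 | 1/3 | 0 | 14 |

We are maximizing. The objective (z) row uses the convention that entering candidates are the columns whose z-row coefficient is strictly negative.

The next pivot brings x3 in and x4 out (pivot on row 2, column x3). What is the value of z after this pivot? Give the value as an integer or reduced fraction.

766/17

Minimum ratio for x3: 6/(17/9) = 54/17.
z changes by −(z-row coeff of x3)·ratio = −(-88/9)·(54/17) = 528/17.
New z = 14 + (528/17) = 766/17.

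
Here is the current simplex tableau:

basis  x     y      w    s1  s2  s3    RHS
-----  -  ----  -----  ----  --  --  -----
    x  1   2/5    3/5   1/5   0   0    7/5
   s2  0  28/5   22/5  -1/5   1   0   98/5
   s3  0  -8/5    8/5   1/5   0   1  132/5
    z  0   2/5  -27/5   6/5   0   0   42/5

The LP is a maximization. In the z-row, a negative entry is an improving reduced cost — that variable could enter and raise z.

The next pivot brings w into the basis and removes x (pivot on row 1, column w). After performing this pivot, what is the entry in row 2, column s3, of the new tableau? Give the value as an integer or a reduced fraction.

Pivot element is row 1, column w: 3/5.
Normalize row 1: new (row 1, s3) = 0/(3/5) = 0.
row 2 ← row 2 − (22/5)·(new row 1): 0 − (22/5)·0 = 0.

0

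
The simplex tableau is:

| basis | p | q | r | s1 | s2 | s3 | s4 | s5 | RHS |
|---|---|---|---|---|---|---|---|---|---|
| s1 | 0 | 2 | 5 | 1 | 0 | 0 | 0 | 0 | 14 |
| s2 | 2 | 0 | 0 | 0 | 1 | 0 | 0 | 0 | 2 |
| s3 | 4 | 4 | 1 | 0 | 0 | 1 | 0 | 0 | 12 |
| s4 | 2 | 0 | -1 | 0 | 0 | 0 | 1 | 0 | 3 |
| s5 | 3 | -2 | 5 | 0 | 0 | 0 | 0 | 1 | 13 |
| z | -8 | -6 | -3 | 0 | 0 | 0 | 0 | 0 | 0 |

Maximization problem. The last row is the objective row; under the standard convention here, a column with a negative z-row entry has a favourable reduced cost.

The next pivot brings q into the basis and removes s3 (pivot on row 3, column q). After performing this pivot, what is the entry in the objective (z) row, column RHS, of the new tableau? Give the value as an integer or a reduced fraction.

18

Pivot element is row 3, column q: 4.
Normalize row 3: new (row 3, RHS) = 12/4 = 3.
z-row ← z-row − (-6)·(new row 3): 0 − (-6)·3 = 18.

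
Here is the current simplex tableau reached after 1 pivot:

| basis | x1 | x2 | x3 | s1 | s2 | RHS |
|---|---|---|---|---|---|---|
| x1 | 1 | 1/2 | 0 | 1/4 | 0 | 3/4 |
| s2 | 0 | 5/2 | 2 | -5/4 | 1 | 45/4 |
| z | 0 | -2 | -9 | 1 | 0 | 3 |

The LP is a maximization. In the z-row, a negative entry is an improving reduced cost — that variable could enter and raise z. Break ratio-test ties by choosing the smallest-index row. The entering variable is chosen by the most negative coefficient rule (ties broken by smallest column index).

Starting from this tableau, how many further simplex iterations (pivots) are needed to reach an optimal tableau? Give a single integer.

pivot: x3 in, s2 out → z = 429/8
pivot: s1 in, x1 out → z = 135/2
No improving column remains; optimal.

2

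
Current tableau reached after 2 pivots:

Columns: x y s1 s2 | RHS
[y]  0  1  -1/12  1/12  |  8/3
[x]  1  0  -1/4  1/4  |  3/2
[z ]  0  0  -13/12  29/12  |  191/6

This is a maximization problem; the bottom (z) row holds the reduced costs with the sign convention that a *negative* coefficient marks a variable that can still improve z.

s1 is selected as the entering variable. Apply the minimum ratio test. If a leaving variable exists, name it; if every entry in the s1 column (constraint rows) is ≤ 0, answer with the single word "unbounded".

unbounded

s1-column entries: row 1: -1/12, row 2: -1/4. All ≤ 0, so s1 can increase without bound; the LP is unbounded in this direction.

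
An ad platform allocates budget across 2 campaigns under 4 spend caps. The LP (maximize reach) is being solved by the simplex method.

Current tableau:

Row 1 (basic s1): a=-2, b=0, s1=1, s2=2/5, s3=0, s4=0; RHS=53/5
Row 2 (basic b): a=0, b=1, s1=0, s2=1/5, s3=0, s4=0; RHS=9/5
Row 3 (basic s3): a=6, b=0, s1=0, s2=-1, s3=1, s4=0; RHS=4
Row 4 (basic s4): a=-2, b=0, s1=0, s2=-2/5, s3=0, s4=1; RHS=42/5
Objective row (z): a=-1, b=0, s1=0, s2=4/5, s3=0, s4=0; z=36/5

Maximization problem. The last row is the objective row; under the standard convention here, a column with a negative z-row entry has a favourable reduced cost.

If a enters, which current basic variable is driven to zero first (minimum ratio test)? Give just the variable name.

Ratios: row 1 (s1): entry -2 ≤ 0, skip; row 2 (b): entry 0 ≤ 0, skip; row 3 (s3): 4/6 = 2/3; row 4 (s4): entry -2 ≤ 0, skip.
Minimum ratio 2/3 is in the s3 row, so s3 leaves.

s3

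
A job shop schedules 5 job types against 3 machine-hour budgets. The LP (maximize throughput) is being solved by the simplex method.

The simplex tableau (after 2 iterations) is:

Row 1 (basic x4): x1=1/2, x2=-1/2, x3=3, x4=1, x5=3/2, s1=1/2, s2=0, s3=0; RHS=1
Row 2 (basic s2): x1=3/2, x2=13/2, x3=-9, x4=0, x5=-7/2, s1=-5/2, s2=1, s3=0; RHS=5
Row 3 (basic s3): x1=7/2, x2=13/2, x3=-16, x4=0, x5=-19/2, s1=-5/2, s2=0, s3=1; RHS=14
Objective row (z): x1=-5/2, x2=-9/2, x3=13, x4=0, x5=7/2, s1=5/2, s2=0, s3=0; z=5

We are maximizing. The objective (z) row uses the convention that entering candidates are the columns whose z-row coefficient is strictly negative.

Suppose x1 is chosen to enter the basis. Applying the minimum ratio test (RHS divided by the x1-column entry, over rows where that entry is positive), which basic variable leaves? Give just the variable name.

x4

Ratios: row 1 (x4): 1/(1/2) = 2; row 2 (s2): 5/(3/2) = 10/3; row 3 (s3): 14/(7/2) = 4.
Minimum ratio 2 is in the x4 row, so x4 leaves.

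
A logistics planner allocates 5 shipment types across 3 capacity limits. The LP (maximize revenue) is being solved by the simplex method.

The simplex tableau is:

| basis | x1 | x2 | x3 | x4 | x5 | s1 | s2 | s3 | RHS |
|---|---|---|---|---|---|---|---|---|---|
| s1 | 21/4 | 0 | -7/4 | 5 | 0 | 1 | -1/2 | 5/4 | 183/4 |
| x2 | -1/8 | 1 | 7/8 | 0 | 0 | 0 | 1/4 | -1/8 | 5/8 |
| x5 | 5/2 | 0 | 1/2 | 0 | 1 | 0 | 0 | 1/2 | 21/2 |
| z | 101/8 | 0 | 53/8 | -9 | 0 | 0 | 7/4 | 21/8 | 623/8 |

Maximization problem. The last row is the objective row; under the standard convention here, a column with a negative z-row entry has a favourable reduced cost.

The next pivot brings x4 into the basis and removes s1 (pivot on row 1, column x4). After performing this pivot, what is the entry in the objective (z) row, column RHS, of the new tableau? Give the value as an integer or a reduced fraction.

6409/40

Pivot element is row 1, column x4: 5.
Normalize row 1: new (row 1, RHS) = (183/4)/5 = 183/20.
z-row ← z-row − (-9)·(new row 1): 623/8 − (-9)·(183/20) = 6409/40.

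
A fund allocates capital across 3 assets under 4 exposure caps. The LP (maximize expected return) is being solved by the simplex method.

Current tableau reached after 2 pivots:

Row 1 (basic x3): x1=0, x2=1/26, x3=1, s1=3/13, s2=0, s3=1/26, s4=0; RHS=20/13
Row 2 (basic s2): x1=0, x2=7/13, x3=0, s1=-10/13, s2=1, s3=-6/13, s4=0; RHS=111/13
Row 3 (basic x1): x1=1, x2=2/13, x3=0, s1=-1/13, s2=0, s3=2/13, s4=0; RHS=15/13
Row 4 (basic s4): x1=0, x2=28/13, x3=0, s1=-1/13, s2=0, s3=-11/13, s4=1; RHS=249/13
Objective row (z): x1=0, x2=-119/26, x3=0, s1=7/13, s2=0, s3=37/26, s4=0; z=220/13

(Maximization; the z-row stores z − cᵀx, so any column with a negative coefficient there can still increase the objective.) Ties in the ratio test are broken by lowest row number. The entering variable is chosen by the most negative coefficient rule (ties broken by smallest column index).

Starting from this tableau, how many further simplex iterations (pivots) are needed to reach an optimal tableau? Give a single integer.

2

pivot: x2 in, x1 out → z = 205/4
pivot: s1 in, s4 out → z = 113/2
No improving column remains; optimal.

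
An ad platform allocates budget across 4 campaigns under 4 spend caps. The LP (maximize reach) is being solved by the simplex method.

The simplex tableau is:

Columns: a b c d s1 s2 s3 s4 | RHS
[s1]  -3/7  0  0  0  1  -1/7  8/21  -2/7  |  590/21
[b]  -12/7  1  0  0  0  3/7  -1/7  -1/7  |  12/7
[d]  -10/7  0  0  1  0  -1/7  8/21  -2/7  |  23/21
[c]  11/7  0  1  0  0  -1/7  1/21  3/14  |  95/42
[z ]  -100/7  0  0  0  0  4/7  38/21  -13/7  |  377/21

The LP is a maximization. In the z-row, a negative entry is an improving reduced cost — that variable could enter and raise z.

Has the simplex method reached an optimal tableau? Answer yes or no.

no

Column a has objective-row coefficient -100/7, which is negative; an improving pivot exists, so not yet optimal.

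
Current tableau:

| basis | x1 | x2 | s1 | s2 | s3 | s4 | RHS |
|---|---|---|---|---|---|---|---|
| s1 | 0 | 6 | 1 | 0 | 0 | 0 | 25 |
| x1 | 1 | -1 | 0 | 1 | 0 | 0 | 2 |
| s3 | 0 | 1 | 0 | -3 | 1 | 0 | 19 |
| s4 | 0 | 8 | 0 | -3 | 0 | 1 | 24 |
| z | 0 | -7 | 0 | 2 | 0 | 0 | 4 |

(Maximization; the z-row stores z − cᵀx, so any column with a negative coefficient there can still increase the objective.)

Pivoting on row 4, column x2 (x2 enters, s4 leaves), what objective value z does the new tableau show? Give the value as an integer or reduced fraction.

Minimum ratio for x2: 24/8 = 3.
z changes by −(z-row coeff of x2)·ratio = −(-7)·3 = 21.
New z = 4 + 21 = 25.

25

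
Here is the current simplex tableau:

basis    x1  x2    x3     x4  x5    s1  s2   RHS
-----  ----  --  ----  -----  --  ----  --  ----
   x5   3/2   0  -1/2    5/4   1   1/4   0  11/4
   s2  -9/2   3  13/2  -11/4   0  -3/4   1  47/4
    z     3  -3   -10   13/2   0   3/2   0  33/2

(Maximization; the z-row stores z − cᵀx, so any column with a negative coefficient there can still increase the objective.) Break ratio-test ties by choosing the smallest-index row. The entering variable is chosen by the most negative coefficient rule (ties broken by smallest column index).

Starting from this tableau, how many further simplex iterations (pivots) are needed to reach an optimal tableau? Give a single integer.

pivot: x3 in, s2 out → z = 899/26
pivot: x1 in, x5 out → z = 47
No improving column remains; optimal.

2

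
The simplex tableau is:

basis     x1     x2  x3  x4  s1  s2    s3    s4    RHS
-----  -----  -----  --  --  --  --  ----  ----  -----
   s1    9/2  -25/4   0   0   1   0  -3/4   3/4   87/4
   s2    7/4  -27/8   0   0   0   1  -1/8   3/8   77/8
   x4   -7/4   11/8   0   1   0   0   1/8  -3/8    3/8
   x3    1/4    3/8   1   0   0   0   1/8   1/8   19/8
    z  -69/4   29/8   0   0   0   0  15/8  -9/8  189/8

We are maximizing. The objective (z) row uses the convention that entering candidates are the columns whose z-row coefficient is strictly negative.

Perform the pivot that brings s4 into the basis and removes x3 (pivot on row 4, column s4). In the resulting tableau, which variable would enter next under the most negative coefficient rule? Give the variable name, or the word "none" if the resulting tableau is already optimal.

x1

Pivot element 1/8. New z-row = old z-row − (-9/8)·(row 4/(1/8)).
Updated z-row coefficients: x1: -15, x2: 7, x3: 9, x4: 0, s1: 0, s2: 0, s3: 3, s4: 0.
The most negative is -15 in column x1, so x1 would enter next.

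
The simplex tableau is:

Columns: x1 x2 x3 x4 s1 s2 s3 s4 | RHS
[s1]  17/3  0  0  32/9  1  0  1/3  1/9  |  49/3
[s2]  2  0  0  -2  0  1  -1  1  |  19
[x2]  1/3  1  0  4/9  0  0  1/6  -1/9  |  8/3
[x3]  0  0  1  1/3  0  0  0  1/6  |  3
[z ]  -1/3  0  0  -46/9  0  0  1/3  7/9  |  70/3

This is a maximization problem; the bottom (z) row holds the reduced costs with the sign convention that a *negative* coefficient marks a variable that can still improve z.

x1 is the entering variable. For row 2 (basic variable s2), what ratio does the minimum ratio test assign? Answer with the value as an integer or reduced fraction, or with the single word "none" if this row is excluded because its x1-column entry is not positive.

Ratio = RHS / (x1 entry) = 19 / 2 = 19/2.

19/2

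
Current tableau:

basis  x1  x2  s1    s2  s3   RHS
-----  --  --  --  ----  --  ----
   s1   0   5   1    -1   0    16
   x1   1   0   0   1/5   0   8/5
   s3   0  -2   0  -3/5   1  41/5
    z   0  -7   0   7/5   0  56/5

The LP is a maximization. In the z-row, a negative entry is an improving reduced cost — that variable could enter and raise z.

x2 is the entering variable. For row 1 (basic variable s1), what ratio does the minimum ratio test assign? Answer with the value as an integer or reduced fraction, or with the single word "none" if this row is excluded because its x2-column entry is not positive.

16/5

Ratio = RHS / (x2 entry) = 16 / 5 = 16/5.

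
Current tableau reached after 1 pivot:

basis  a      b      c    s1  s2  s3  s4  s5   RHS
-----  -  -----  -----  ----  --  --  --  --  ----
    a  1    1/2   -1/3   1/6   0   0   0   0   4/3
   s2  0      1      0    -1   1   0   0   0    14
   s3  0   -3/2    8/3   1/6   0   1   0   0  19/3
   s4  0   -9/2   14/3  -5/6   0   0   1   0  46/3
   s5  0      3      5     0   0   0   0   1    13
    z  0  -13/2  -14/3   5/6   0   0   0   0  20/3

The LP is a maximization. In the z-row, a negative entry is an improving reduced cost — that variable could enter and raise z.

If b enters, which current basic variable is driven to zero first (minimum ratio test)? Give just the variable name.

a

Ratios: row 1 (a): (4/3)/(1/2) = 8/3; row 2 (s2): 14/1 = 14; row 3 (s3): entry -3/2 ≤ 0, skip; row 4 (s4): entry -9/2 ≤ 0, skip; row 5 (s5): 13/3 = 13/3.
Minimum ratio 8/3 is in the a row, so a leaves.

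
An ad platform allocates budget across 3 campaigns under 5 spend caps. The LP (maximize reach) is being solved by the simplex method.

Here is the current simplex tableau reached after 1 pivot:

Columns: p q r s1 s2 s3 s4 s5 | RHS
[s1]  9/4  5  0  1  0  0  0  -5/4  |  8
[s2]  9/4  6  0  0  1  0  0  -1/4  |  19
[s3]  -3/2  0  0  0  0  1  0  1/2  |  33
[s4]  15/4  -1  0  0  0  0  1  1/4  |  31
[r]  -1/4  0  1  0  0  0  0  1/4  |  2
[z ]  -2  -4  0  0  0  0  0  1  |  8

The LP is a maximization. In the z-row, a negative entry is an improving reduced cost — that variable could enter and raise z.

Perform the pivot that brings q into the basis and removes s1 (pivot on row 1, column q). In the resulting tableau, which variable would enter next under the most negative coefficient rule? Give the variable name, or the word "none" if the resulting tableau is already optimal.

Pivot element 5. New z-row = old z-row − (-4)·(row 1/5).
Updated z-row coefficients: p: -1/5, q: 0, r: 0, s1: 4/5, s2: 0, s3: 0, s4: 0, s5: 0.
The most negative is -1/5 in column p, so p would enter next.

p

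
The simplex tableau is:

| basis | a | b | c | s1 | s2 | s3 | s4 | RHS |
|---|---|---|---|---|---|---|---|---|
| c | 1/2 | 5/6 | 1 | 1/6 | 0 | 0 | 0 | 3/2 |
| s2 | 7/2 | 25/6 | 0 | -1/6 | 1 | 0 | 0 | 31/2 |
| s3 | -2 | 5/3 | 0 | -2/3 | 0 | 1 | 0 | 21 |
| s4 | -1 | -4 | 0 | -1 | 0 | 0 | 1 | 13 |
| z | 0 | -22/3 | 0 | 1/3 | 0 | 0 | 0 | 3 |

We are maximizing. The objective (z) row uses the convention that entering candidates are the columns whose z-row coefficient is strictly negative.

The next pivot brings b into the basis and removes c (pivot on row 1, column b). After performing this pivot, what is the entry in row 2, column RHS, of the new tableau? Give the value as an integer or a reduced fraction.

8

Pivot element is row 1, column b: 5/6.
Normalize row 1: new (row 1, RHS) = (3/2)/(5/6) = 9/5.
row 2 ← row 2 − (25/6)·(new row 1): 31/2 − (25/6)·(9/5) = 8.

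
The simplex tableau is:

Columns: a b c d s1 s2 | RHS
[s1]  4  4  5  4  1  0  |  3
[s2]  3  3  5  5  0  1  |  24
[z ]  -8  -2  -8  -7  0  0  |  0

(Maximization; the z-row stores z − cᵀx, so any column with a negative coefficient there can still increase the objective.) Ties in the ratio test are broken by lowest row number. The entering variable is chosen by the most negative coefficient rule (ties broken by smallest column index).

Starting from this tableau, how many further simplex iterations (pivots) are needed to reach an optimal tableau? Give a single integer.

1

pivot: a in, s1 out → z = 6
No improving column remains; optimal.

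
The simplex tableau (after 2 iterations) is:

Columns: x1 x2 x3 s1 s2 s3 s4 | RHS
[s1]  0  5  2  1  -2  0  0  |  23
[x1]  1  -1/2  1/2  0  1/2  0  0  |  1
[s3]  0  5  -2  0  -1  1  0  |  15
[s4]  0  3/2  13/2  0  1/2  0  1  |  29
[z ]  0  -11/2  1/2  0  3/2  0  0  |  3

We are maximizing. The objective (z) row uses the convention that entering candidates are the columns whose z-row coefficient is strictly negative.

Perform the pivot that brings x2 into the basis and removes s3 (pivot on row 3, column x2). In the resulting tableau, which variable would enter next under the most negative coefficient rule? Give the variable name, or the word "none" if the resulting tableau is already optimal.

x3

Pivot element 5. New z-row = old z-row − (-11/2)·(row 3/5).
Updated z-row coefficients: x1: 0, x2: 0, x3: -17/10, s1: 0, s2: 2/5, s3: 11/10, s4: 0.
The most negative is -17/10 in column x3, so x3 would enter next.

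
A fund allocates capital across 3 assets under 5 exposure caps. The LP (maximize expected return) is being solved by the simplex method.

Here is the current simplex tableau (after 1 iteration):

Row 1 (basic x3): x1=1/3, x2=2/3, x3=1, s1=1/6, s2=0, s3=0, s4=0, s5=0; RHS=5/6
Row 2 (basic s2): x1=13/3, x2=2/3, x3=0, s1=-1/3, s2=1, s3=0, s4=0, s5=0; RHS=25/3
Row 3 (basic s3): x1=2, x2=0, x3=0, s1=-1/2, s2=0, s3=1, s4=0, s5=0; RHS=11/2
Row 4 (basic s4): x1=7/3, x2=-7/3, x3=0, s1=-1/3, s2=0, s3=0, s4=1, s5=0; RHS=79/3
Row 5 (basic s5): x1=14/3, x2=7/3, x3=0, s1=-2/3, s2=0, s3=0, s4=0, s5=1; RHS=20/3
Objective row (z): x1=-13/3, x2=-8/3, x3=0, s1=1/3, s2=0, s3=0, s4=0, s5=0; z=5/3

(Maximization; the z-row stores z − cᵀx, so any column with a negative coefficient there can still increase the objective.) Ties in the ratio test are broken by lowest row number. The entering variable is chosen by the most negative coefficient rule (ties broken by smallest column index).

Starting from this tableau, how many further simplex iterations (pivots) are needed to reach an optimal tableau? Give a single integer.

3

pivot: x1 in, s5 out → z = 55/7
pivot: x2 in, x3 out → z = 115/14
pivot: s1 in, x2 out → z = 25/3
No improving column remains; optimal.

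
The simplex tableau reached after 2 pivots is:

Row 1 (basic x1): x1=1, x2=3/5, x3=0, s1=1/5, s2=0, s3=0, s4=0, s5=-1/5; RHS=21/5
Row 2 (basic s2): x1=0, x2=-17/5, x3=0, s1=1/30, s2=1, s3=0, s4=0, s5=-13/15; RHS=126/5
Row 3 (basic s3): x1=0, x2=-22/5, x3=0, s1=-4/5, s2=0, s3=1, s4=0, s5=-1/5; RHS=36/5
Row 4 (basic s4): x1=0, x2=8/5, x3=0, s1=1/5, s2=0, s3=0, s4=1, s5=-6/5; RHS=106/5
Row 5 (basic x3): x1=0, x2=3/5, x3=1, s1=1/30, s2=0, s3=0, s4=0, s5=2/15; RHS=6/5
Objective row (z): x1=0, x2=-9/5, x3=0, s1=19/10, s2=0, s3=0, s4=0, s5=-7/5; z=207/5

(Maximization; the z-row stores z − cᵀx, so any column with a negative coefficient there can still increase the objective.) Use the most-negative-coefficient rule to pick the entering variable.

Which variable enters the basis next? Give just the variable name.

x2

Objective-row coefficients: x1: 0, x2: -9/5, x3: 0, s1: 19/10, s2: 0, s3: 0, s4: 0, s5: -7/5.
The most negative is -9/5 in column x2, so x2 enters.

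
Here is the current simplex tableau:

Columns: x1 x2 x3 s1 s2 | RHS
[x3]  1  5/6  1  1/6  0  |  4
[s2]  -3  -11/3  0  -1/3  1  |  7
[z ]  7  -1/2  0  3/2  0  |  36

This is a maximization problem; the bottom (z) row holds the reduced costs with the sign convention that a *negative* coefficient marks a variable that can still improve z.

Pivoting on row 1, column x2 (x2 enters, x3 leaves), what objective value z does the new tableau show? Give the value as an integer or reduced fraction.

Minimum ratio for x2: 4/(5/6) = 24/5.
z changes by −(z-row coeff of x2)·ratio = −(-1/2)·(24/5) = 12/5.
New z = 36 + (12/5) = 192/5.

192/5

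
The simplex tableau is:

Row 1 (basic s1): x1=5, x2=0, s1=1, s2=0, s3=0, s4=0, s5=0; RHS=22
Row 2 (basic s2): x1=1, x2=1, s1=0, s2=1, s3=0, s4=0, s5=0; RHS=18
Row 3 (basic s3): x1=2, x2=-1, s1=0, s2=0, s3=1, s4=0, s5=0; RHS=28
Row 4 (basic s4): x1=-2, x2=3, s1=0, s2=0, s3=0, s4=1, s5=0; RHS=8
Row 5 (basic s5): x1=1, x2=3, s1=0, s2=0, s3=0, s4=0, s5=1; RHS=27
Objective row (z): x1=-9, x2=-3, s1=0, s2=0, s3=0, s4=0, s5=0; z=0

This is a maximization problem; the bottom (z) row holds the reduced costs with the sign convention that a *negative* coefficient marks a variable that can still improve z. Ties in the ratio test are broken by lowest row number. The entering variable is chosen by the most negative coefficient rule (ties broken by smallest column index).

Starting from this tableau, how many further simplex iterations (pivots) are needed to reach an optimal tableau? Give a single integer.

2

pivot: x1 in, s1 out → z = 198/5
pivot: x2 in, s4 out → z = 282/5
No improving column remains; optimal.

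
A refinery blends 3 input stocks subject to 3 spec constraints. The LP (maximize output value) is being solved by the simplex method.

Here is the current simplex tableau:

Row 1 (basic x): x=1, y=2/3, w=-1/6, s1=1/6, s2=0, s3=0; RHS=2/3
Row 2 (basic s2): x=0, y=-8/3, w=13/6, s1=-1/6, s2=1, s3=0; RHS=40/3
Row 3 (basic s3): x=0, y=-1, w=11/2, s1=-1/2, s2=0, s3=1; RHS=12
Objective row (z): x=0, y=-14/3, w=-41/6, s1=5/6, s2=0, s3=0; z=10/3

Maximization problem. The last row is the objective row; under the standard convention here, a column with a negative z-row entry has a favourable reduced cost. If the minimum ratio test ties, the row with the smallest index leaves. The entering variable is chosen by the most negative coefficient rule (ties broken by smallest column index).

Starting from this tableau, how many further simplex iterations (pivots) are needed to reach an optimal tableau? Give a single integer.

pivot: w in, s3 out → z = 602/33
pivot: y in, x out → z = 584/21
No improving column remains; optimal.

2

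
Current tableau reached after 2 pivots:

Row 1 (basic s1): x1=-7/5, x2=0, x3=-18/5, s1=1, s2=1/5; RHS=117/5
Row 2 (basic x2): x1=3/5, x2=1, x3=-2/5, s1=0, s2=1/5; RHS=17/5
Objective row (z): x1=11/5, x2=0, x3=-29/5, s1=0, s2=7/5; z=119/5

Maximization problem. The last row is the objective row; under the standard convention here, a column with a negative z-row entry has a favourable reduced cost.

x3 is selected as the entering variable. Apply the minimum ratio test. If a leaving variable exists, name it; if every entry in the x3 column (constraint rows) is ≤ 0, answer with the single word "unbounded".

unbounded

x3-column entries: row 1: -18/5, row 2: -2/5. All ≤ 0, so x3 can increase without bound; the LP is unbounded in this direction.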